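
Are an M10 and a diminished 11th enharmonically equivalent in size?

Yes

A major tenth spans 16 semitones, and a diminished eleventh also spans 16 semitones — they're enharmonic.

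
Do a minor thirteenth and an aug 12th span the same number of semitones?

A minor thirteenth = 20 semitones = an augmented twelfth; enharmonically equal.

Yes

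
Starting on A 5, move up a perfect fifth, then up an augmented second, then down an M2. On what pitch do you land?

E sharp 6

Up a perfect fifth from A5: E6 (7 semitones up).
An augmented second up from E6 is F##6.
A major second down from F##6 is E#6.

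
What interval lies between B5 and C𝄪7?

B to C spans two letter names (B-C), plus an octave, so the interval is some kind of ninth.
A major ninth would be 14 semitones; B5 to C##7 is 15, one semitone wider, so the interval is augmented.
(Equivalently, a compound augmented second: an augmented second plus an octave.)

augmented 9th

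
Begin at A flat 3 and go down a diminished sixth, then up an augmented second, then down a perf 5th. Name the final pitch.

A diminished sixth down from Ab3 is C#3.
C#3 up an augmented second → D##3 (3 semitones).
A perfect fifth down from D##3 is G##2.

G double-sharp 2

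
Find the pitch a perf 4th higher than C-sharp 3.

F-sharp 3

The fourth takes the letter from C up to F.
Moving 5 semitones up from C#3 (the size of a perfect fourth) reaches F#3.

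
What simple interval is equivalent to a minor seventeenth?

Take out 2 octaves (14 from the number): 17 − 14 = 3.
So a minor seventeenth is 2 octaves plus a minor third. The quality is unchanged.

m3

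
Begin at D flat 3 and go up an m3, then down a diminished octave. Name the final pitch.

Up a minor third from Db3: Fb3 (3 semitones up).
Fb3 down a diminished octave → F2 (11 semitones).

F 2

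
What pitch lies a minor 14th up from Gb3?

Fb5

The fourteenth's letter: G up seven letter names plus an octave → F.
A minor fourteenth spans 22 semitones, so from Gb3 the target pitch is Fb5.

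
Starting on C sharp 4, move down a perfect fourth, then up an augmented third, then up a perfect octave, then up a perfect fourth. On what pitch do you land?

C#4 down a perfect fourth → G#3 (5 semitones).
G#3 up an augmented third → B##3 (5 semitones).
A perfect octave up from B##3 is B##4.
Up a perfect fourth from B##4: E##5 (5 semitones up).

E double-sharp 5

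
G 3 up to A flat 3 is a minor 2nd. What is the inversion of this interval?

The rule of nine gives the new number: 9 − 2 = 7, so a second becomes a seventh.
Quality inverts too: minor becomes major. That makes the inversion a major seventh.

M7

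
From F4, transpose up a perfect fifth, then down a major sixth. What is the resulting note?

Eb4

Up a perfect fifth from F4: C5 (7 semitones up).
A major sixth down from C5 is Eb4.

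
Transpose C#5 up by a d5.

G5

The fifth takes the letter from C up to G.
Moving 6 semitones up from C#5 (the size of a diminished fifth) reaches G5.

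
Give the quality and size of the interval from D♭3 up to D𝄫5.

d15

D to D is the same letter name, plus 2 octaves — that makes it a fifteenth of some quality.
Db3 to Dbb5 spans 23 semitones — one semitone narrower than the perfect fifteenth (24) — giving a diminished fifteenth.
(Equivalently, a compound diminished octave: a diminished octave plus an octave.)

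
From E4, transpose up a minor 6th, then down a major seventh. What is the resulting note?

Db4

Up a minor sixth from E4: C5 (8 semitones up).
A major seventh down from C5 is Db4.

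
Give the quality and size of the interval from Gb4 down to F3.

m9

Descending from Gb4 to F3 is the same interval as ascending F3 to Gb4.
F to G spans two letter names (F-G), plus an octave: a ninth.
At 13 semitones, F3→Gb4 falls one short of a major ninth: minor.
(Equivalently, a compound minor second: a minor second plus an octave.)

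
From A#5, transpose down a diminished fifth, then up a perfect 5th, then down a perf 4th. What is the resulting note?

Down a diminished fifth from A#5: D##5 (6 semitones down).
D##5 up a perfect fifth → A##5 (7 semitones).
A##5 down a perfect fourth → E##5 (5 semitones).

E##5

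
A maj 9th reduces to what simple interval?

M2

Subtracting seven from the interval number removes an octave: 9 − 7 = 2.
So a major ninth is an octave plus a major second. The quality is unchanged.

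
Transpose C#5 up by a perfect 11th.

Four letters up from C (plus an octave) reaches F.
A perfect eleventh spans 17 semitones, so from C#5 the target pitch is F#6.

F#6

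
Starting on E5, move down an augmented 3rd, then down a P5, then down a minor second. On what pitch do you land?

An augmented third down from E5 is Cb5.
A perfect fifth down from Cb5 is Fb4.
Fb4 down a minor second → Eb4 (1 semitone).

Eb4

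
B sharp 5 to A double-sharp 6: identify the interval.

B to A spans seven letter names (B-C-D-E-F-G-A) — that makes it a seventh of some quality.
The major seventh spans 11 semitones, and B#5 to A##6 is exactly 11 semitones — so this is a major seventh.

major seventh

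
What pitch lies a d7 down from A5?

B#4

The seventh takes the letter from A down to B.
A diminished seventh spans 9 semitones, so from A5 the target pitch is B#4.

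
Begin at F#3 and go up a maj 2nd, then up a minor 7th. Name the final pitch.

A major second up from F#3 is G#3.
A minor seventh up from G#3 is F#4.

F#4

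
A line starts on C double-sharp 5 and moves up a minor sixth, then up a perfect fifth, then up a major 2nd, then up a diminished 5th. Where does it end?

A minor sixth up from C##5 is A#5.
Up a perfect fifth from A#5: E#6 (7 semitones up).
Up a major second from E#6: F##6 (2 semitones up).
F##6 up a diminished fifth → C#7 (6 semitones).

C sharp 7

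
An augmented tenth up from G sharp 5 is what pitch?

The tenth's letter: G up three letter names plus an octave → B.
An augmented tenth is 17 semitones; 17 semitones up from G#5 gives B##6.

B double-sharp 6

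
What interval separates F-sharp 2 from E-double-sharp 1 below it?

Descending from F#2 to E##1 is the same interval as ascending E##1 to F#2.
E to F spans two letter names (E-F), plus an octave — that makes it a ninth of some quality.
The major ninth is 14 semitones; here we have 12, two semitones narrower: diminished.

diminished ninth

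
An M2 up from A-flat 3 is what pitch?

Counting two letter names up from A lands on B.
A major second is 2 semitones; 2 semitones up from Ab3 gives Bb3.

B-flat 3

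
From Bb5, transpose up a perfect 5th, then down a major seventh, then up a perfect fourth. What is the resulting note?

A perfect fifth up from Bb5 is F6.
F6 down a major seventh → Gb5 (11 semitones).
Gb5 up a perfect fourth → Cb6 (5 semitones).

Cb6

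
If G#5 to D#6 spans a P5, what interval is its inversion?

P4

Inverted interval numbers add to nine, so a fifth pairs with a fourth (5 + 4 = 9).
And perfect stays perfect under inversion, so we get a perfect fourth.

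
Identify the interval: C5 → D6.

C to D spans two letter names (C-D), plus an octave: a ninth.
The major ninth spans 14 semitones, and C5 to D6 is exactly 14 semitones — so this is a major ninth.
(Equivalently, a compound major second: a major second plus an octave.)

major ninth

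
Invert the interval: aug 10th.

diminished 6th

First reduce the compound augmented tenth to its simple form, an augmented third.
Interval numbers invert to sum to nine: 3 + 6 = 9, so a third inverts to a sixth.
The quality also flips — augmented becomes diminished — giving a diminished sixth.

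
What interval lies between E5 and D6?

E to D spans seven letter names (E-F-G-A-B-C-D) — that makes it a seventh of some quality.
At 10 semitones, E5→D6 falls one short of a major seventh: minor.

minor 7th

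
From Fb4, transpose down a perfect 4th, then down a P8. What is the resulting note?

Cb3

Fb4 down a perfect fourth → Cb4 (5 semitones).
A perfect octave down from Cb4 is Cb3.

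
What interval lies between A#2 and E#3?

A to E spans five letter names (A-B-C-D-E), so the interval is some kind of fifth.
Counting semitones, A#2→E#3 is 7, which is the perfect fifth.

perfect fifth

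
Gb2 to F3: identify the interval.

major 7th

G to F spans seven letter names (G-A-B-C-D-E-F), so the interval is some kind of seventh.
The major seventh spans 11 semitones, and Gb2 to F3 is exactly 11 semitones — so this is a major seventh.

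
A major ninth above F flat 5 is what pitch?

Two letters up from F (plus an octave) reaches G.
A major ninth is 14 semitones; 14 semitones up from Fb5 gives Gb6.

G flat 6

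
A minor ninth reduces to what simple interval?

m2

Each octave removed subtracts seven from the number: 9 − 7 = 2.
That makes a minor ninth a compound minor second — an octave plus a minor second.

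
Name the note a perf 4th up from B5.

Counting four letter names up from B lands on E.
A perfect fourth is 5 semitones; 5 semitones up from B5 gives E6.

E6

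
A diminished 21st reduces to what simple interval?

diminished 7th

Take out 2 octaves (14 from the number): 21 − 14 = 7.
So a diminished twenty-first is 2 octaves plus a diminished seventh. The quality is unchanged.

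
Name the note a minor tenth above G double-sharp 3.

B sharp 4

Counting three letter names plus an octave up from G lands on B.
A minor tenth spans 15 semitones, so from G##3 the target pitch is B#4.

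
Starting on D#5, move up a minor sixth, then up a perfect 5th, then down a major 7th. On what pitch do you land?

Up a minor sixth from D#5: B5 (8 semitones up).
Up a perfect fifth from B5: F#6 (7 semitones up).
A major seventh down from F#6 is G5.

G5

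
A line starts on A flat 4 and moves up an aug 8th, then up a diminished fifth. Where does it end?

E flat 6

An augmented octave up from Ab4 is A5.
Up a diminished fifth from A5: Eb6 (6 semitones up).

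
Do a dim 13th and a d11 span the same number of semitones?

No

A diminished thirteenth is 19 semitones but a diminished eleventh is 16 semitones — different sizes.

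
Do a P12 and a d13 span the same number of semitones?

Yes

A perfect twelfth spans 19 semitones, and a diminished thirteenth also spans 19 semitones — they're enharmonic.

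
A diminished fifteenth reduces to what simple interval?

Take out an octave (7 from the number): 15 − 7 = 8.
That makes a diminished fifteenth a compound diminished octave — an octave plus a diminished octave.

d8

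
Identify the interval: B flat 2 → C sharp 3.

B to C spans two letter names (B-C) — that makes it a second of some quality.
A major second would be 2 semitones; Bb2 to C#3 is 3, one semitone wider, so the interval is augmented.

augmented second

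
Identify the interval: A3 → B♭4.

minor 9th

A to B spans two letter names (A-B), plus an octave: a ninth.
A major ninth would be 14 semitones, but A3 to Bb4 is 13 — one semitone narrower, making it a minor ninth.
(Equivalently, a compound minor second: a minor second plus an octave.)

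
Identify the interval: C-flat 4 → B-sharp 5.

AA14

C to B spans seven letter names (C-D-E-F-G-A-B), plus an octave, so the interval is some kind of fourteenth.
Cb4 to B#5 spans 25 semitones — two semitones wider than the major fourteenth (23) — giving a doubly augmented fourteenth.
(Equivalently, a compound doubly augmented seventh: a doubly augmented seventh plus an octave.)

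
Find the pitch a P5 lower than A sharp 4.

Counting five letter names down from A lands on D.
A perfect fifth spans 7 semitones, so from A#4 the target pitch is D#4.

D sharp 4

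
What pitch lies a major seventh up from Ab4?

G5

Counting seven letter names up from A lands on G.
A major seventh is 11 semitones; 11 semitones up from Ab4 gives G5.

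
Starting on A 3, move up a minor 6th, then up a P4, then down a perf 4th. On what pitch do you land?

A minor sixth up from A3 is F4.
F4 up a perfect fourth → Bb4 (5 semitones).
A perfect fourth down from Bb4 is F4.

F 4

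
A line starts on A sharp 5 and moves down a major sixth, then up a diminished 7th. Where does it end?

B flat 5

A major sixth down from A#5 is C#5.
Up a diminished seventh from C#5: Bb5 (9 semitones up).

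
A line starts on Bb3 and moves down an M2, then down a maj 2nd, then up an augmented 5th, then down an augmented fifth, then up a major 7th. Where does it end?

A major second down from Bb3 is Ab3.
A major second down from Ab3 is Gb3.
Up an augmented fifth from Gb3: D4 (8 semitones up).
D4 down an augmented fifth → Gb3 (8 semitones).
Up a major seventh from Gb3: F4 (11 semitones up).

F4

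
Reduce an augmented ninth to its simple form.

A2

Subtracting seven from the interval number removes an octave: 9 − 7 = 2.
Quality carries through unchanged, so the simple form is an augmented second.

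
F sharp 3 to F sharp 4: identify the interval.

F to F is the same letter name, plus an octave: an octave.
The perfect octave spans 12 semitones, and F#3 to F#4 is exactly 12 semitones — so this is a perfect octave.

perfect octave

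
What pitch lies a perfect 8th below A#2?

A#1

The letter stays A (same as the start), shifted an octave down.
A perfect octave is 12 semitones; 12 semitones down from A#2 gives A#1.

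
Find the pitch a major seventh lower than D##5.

Counting seven letter names down from D lands on E.
A major seventh is 11 semitones; 11 semitones down from D##5 gives E#4.

E#4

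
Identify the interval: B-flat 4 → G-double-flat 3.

Descending from Bb4 to Gbb3 is the same interval as ascending Gbb3 to Bb4.
G to B spans three letter names (G-A-B), plus an octave, so the interval is some kind of tenth.
Gbb3 to Bb4 spans 17 semitones — one semitone wider than the major tenth (16) — giving an augmented tenth.
(Equivalently, a compound augmented third: an augmented third plus an octave.)

A10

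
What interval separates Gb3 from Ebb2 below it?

major tenth

Descending from Gb3 to Ebb2 is the same interval as ascending Ebb2 to Gb3.
E to G spans three letter names (E-F-G), plus an octave, so the interval is some kind of tenth.
Counting semitones, Ebb2→Gb3 is 16, which is the major tenth.
(Equivalently, a compound major third: a major third plus an octave.)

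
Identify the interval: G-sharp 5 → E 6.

G to E spans six letter names (G-A-B-C-D-E) — that makes it a sixth of some quality.
G#5 to E6 is 8 semitones, a half step short of the major sixth (9), so this is minor.

m6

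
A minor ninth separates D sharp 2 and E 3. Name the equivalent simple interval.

Subtracting seven from the interval number removes an octave: 9 − 7 = 2.
That makes a minor ninth a compound minor second — an octave plus a minor second.

minor second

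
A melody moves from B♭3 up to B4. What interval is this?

augmented 8th

B to B is the same letter name, plus an octave: an octave.
Bb3 to B4 spans 13 semitones — one semitone wider than the perfect octave (12) — giving an augmented octave.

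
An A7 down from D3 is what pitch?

Counting seven letter names down from D lands on E.
An augmented seventh spans 12 semitones, so from D3 the target pitch is Ebb2.

Ebb2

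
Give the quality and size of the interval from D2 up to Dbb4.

doubly diminished fifteenth

D to D is the same letter name, plus 2 octaves, so the interval is some kind of fifteenth.
A perfect fifteenth would be 24 semitones; D2 to Dbb4 is 22, two semitones narrower, so the interval is doubly diminished.
(Equivalently, a compound doubly diminished octave: a doubly diminished octave plus an octave.)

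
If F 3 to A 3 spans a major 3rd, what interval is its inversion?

The rule of nine gives the new number: 9 − 3 = 6, so a third becomes a sixth.
Quality inverts too: major becomes minor. That makes the inversion a minor sixth.

minor 6th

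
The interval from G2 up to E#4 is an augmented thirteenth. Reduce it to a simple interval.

Take out an octave (7 from the number): 13 − 7 = 6.
Quality carries through unchanged, so the simple form is an augmented sixth.

augmented sixth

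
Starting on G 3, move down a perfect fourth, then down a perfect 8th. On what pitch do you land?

D 2

A perfect fourth down from G3 is D3.
Down a perfect octave from D3: D2 (12 semitones down).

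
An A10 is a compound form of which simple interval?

A3

Take out an octave (7 from the number): 10 − 7 = 3.
That makes an augmented tenth a compound augmented third — an octave plus an augmented third.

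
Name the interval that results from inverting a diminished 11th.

augmented 5th

First reduce the compound diminished eleventh to its simple form, a diminished fourth.
Inverted interval numbers add to nine, so a fourth pairs with a fifth (4 + 5 = 9).
The quality also flips — diminished becomes augmented — giving an augmented fifth.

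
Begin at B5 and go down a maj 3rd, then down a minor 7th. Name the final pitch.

A4

B5 down a major third → G5 (4 semitones).
Down a minor seventh from G5: A4 (10 semitones down).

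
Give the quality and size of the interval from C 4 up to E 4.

C to E spans three letter names (C-D-E), so the interval is some kind of third.
The major third spans 4 semitones, and C4 to E4 is exactly 4 semitones — so this is a major third.

major third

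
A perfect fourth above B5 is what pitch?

E6

The fourth takes the letter from B up to E.
A perfect fourth is 5 semitones; 5 semitones up from B5 gives E6.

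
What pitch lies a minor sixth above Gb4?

Six letter names up from G: E.
A minor sixth is 8 semitones; 8 semitones up from Gb4 gives Ebb5.

Ebb5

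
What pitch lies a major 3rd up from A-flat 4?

C 5

The third takes the letter from A up to C.
A major third spans 4 semitones, so from Ab4 the target pitch is C5.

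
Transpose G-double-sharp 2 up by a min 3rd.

The third takes the letter from G up to B.
A minor third is 3 semitones; 3 semitones up from G##2 gives B#2.

B-sharp 2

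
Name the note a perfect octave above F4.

An octave keeps the letter name F, an octave up from F.
A perfect octave spans 12 semitones, so from F4 the target pitch is F5.

F5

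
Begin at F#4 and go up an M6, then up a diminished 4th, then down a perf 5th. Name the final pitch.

A major sixth up from F#4 is D#5.
Up a diminished fourth from D#5: G5 (4 semitones up).
A perfect fifth down from G5 is C5.

C5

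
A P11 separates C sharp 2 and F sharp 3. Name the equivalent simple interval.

P4

Subtracting seven from the interval number removes an octave: 11 − 7 = 4.
So a perfect eleventh is an octave plus a perfect fourth. The quality is unchanged.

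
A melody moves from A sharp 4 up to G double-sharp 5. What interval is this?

A to G spans seven letter names (A-B-C-D-E-F-G) — that makes it a seventh of some quality.
The major seventh spans 11 semitones, and A#4 to G##5 is exactly 11 semitones — so this is a major seventh.

major seventh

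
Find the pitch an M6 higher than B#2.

The sixth takes the letter from B up to G.
A major sixth spans 9 semitones, so from B#2 the target pitch is G##3.

G##3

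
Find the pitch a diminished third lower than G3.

E#3

The third takes the letter from G down to E.
Moving 2 semitones down from G3 (the size of a diminished third) reaches E#3.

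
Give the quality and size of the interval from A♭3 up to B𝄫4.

m9

A to B spans two letter names (A-B), plus an octave, so the interval is some kind of ninth.
At 13 semitones, Ab3→Bbb4 falls one short of a major ninth: minor.
(Equivalently, a compound minor second: a minor second plus an octave.)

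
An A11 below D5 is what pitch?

The eleventh's letter: D down four letter names plus an octave → A.
Moving 18 semitones down from D5 (the size of an augmented eleventh) reaches Ab3.

Ab3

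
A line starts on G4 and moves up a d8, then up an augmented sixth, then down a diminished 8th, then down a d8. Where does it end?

Up a diminished octave from G4: Gb5 (11 semitones up).
Up an augmented sixth from Gb5: E6 (10 semitones up).
Down a diminished octave from E6: E#5 (11 semitones down).
A diminished octave down from E#5 is E##4.

E##4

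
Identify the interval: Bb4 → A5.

B to A spans seven letter names (B-C-D-E-F-G-A) — that makes it a seventh of some quality.
The major seventh spans 11 semitones, and Bb4 to A5 is exactly 11 semitones — so this is a major seventh.

major 7th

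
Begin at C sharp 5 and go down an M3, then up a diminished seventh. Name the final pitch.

Down a major third from C#5: A4 (4 semitones down).
A diminished seventh up from A4 is Gb5.

G flat 5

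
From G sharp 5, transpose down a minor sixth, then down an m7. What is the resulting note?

G#5 down a minor sixth → B#4 (8 semitones).
Down a minor seventh from B#4: C##4 (10 semitones down).

C double-sharp 4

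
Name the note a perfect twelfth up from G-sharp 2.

Five letters up from G (plus an octave) reaches D.
A perfect twelfth is 19 semitones; 19 semitones up from G#2 gives D#4.

D-sharp 4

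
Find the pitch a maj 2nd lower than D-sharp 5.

C-sharp 5

The second takes the letter from D down to C.
A major second is 2 semitones; 2 semitones down from D#5 gives C#5.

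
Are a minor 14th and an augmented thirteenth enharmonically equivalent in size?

Yes

Both span 22 semitones: a minor fourteenth and an augmented thirteenth are the same chromatic distance.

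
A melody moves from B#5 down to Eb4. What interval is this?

doubly augmented twelfth

Descending from B#5 to Eb4 is the same interval as ascending Eb4 to B#5.
E to B spans five letter names (E-F-G-A-B), plus an octave, so the interval is some kind of twelfth.
A perfect twelfth would be 19 semitones; Eb4 to B#5 is 21, two semitones wider, so the interval is doubly augmented.
(Equivalently, a compound doubly augmented fifth: a doubly augmented fifth plus an octave.)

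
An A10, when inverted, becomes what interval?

d6

First reduce the compound augmented tenth to its simple form, an augmented third.
The rule of nine gives the new number: 9 − 3 = 6, so a third becomes a sixth.
The quality also flips — augmented becomes diminished — giving a diminished sixth.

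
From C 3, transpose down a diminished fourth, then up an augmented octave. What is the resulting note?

Down a diminished fourth from C3: G#2 (4 semitones down).
G#2 up an augmented octave → G##3 (13 semitones).

G double-sharp 3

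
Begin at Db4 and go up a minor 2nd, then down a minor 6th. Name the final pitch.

Up a minor second from Db4: Ebb4 (1 semitone up).
A minor sixth down from Ebb4 is Gb3.

Gb3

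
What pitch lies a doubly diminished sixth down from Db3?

The sixth takes the letter from D down to F.
Moving 6 semitones down from Db3 (the size of a doubly diminished sixth) reaches F##2.

F##2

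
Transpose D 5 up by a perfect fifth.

A 5

Counting five letter names up from D lands on A.
A perfect fifth is 7 semitones; 7 semitones up from D5 gives A5.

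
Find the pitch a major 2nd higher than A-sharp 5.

B-sharp 5

The second takes the letter from A up to B.
A major second spans 2 semitones, so from A#5 the target pitch is B#5.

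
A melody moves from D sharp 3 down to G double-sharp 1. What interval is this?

diminished twelfth

Descending from D#3 to G##1 is the same interval as ascending G##1 to D#3.
G to D spans five letter names (G-A-B-C-D), plus an octave, so the interval is some kind of twelfth.
A perfect twelfth would be 19 semitones; G##1 to D#3 is 18, one semitone narrower, so the interval is diminished.
(Equivalently, a compound diminished fifth: a diminished fifth plus an octave.)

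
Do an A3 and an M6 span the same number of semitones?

No

5 semitones (augmented third) vs 9 semitones (major sixth): not equal.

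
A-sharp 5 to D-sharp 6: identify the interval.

A to D spans four letter names (A-B-C-D): a fourth.
A#5 to D#6 is 5 semitones, matching the perfect fourth exactly, so the quality is perfect.

perfect fourth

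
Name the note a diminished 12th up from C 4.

Five letters up from C (plus an octave) reaches G.
A diminished twelfth is 18 semitones; 18 semitones up from C4 gives Gb5.

G-flat 5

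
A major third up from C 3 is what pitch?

The third takes the letter from C up to E.
A major third is 4 semitones; 4 semitones up from C3 gives E3.

E 3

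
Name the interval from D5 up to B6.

D to B spans six letter names (D-E-F-G-A-B), plus an octave: a thirteenth.
Counting semitones, D5→B6 is 21, which is the major thirteenth.
(Equivalently, a compound major sixth: a major sixth plus an octave.)

M13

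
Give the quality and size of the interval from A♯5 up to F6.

A to F spans six letter names (A-B-C-D-E-F), so the interval is some kind of sixth.
The major sixth is 9 semitones; here we have 7, two semitones narrower: diminished.

diminished 6th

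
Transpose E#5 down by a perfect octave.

For an octave the letter name doesn't change: still E, an octave down.
Moving 12 semitones down from E#5 (the size of a perfect octave) reaches E#4.

E#4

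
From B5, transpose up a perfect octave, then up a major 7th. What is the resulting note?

A perfect octave up from B5 is B6.
Up a major seventh from B6: A#7 (11 semitones up).

A#7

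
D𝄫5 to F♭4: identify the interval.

Descending from Dbb5 to Fb4 is the same interval as ascending Fb4 to Dbb5.
F to D spans six letter names (F-G-A-B-C-D), so the interval is some kind of sixth.
A major sixth would be 9 semitones, but Fb4 to Dbb5 is 8 — one semitone narrower, making it a minor sixth.

minor sixth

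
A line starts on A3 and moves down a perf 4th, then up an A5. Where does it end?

A3 down a perfect fourth → E3 (5 semitones).
Up an augmented fifth from E3: B#3 (8 semitones up).

B#3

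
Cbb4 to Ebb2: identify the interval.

Descending from Cbb4 to Ebb2 is the same interval as ascending Ebb2 to Cbb4.
E to C spans six letter names (E-F-G-A-B-C), plus an octave: a thirteenth.
Ebb2 to Cbb4 is 20 semitones, a half step short of the major thirteenth (21), so this is minor.
(Equivalently, a compound minor sixth: a minor sixth plus an octave.)

m13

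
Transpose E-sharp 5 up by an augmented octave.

E-double-sharp 6

For an octave the letter name doesn't change: still E, an octave up.
An augmented octave spans 13 semitones, so from E#5 the target pitch is E##6.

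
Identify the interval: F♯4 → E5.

F to E spans seven letter names (F-G-A-B-C-D-E): a seventh.
A major seventh would be 11 semitones, but F#4 to E5 is 10 — one semitone narrower, making it a minor seventh.

minor seventh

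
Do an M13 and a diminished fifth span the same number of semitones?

A major thirteenth spans 21 semitones; a diminished fifth spans 6 semitones. They differ by 15.

No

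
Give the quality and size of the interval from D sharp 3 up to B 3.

D to B spans six letter names (D-E-F-G-A-B), so the interval is some kind of sixth.
D#3 to B3 is 8 semitones, a half step short of the major sixth (9), so this is minor.

minor 6th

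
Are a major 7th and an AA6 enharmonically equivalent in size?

Yes

Both span 11 semitones: a major seventh and a doubly augmented sixth are the same chromatic distance.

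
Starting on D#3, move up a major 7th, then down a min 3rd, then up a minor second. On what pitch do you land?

B#3

A major seventh up from D#3 is C##4.
Down a minor third from C##4: A##3 (3 semitones down).
A minor second up from A##3 is B#3.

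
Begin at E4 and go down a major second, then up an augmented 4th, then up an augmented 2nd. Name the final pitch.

A##4

E4 down a major second → D4 (2 semitones).
An augmented fourth up from D4 is G#4.
An augmented second up from G#4 is A##4.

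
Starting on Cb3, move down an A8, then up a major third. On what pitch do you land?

An augmented octave down from Cb3 is Cbb2.
A major third up from Cbb2 is Ebb2.

Ebb2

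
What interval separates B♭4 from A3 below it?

Descending from Bb4 to A3 is the same interval as ascending A3 to Bb4.
A to B spans two letter names (A-B), plus an octave — that makes it a ninth of some quality.
A major ninth would be 14 semitones, but A3 to Bb4 is 13 — one semitone narrower, making it a minor ninth.
(Equivalently, a compound minor second: a minor second plus an octave.)

minor 9th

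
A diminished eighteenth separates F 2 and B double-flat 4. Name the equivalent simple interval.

d4

Take out 2 octaves (14 from the number): 18 − 14 = 4.
Quality carries through unchanged, so the simple form is a diminished fourth.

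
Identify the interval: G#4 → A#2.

Descending from G#4 to A#2 is the same interval as ascending A#2 to G#4.
A to G spans seven letter names (A-B-C-D-E-F-G), plus an octave: a fourteenth.
A#2 to G#4 is 22 semitones, a half step short of the major fourteenth (23), so this is minor.
(Equivalently, a compound minor seventh: a minor seventh plus an octave.)

minor fourteenth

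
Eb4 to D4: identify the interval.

Descending from Eb4 to D4 is the same interval as ascending D4 to Eb4.
D to E spans two letter names (D-E): a second.
D4 to Eb4 is 1 semitone, a half step short of the major second (2), so this is minor.

minor second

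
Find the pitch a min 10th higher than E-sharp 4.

Three letters up from E (plus an octave) reaches G.
A minor tenth is 15 semitones; 15 semitones up from E#4 gives G#5.

G-sharp 5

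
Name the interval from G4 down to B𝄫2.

augmented thirteenth

Descending from G4 to Bbb2 is the same interval as ascending Bbb2 to G4.
B to G spans six letter names (B-C-D-E-F-G), plus an octave: a thirteenth.
A major thirteenth would be 21 semitones; Bbb2 to G4 is 22, one semitone wider, so the interval is augmented.
(Equivalently, a compound augmented sixth: an augmented sixth plus an octave.)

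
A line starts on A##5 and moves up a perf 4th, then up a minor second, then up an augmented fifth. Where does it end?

A##5 up a perfect fourth → D##6 (5 semitones).
A minor second up from D##6 is E#6.
An augmented fifth up from E#6 is B##6.

B##6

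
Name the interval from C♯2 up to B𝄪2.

augmented seventh

C to B spans seven letter names (C-D-E-F-G-A-B) — that makes it a seventh of some quality.
The major seventh is 11 semitones; here we have 12, one semitone wider: augmented.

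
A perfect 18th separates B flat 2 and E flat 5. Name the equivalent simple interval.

perfect fourth

Each octave removed subtracts seven from the number: 18 − 14 = 4.
That makes a perfect eighteenth a compound perfect fourth — 2 octaves plus a perfect fourth.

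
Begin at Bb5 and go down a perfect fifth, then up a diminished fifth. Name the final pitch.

Bb5 down a perfect fifth → Eb5 (7 semitones).
Eb5 up a diminished fifth → Bbb5 (6 semitones).

Bbb5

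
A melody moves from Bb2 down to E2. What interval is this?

diminished fifth

Descending from Bb2 to E2 is the same interval as ascending E2 to Bb2.
E to B spans five letter names (E-F-G-A-B), so the interval is some kind of fifth.
A perfect fifth would be 7 semitones; E2 to Bb2 is 6, one semitone narrower, so the interval is diminished.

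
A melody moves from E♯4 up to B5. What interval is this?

d12

E to B spans five letter names (E-F-G-A-B), plus an octave: a twelfth.
The perfect twelfth is 19 semitones; here we have 18, one semitone narrower: diminished.
(Equivalently, a compound diminished fifth: a diminished fifth plus an octave.)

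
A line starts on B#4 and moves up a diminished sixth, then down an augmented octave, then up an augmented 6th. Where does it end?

E5

A diminished sixth up from B#4 is G5.
An augmented octave down from G5 is Gb4.
An augmented sixth up from Gb4 is E5.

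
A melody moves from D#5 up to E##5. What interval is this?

D to E spans two letter names (D-E), so the interval is some kind of second.
The major second is 2 semitones; here we have 3, one semitone wider: augmented.

augmented second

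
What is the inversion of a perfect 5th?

The rule of nine gives the new number: 9 − 5 = 4, so a fifth becomes a fourth.
And perfect stays perfect under inversion, so we get a perfect fourth.

perfect 4th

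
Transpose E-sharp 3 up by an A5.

B-double-sharp 3

Counting five letter names up from E lands on B.
Moving 8 semitones up from E#3 (the size of an augmented fifth) reaches B##3.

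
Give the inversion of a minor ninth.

First reduce the compound minor ninth to its simple form, a minor second.
Inverted interval numbers add to nine, so a second pairs with a seventh (2 + 7 = 9).
The quality also flips — minor becomes major — giving a major seventh.

M7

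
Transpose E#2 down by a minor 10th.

C##1

Counting three letter names plus an octave down from E lands on C.
Moving 15 semitones down from E#2 (the size of a minor tenth) reaches C##1.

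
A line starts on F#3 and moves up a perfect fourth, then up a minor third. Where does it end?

F#3 up a perfect fourth → B3 (5 semitones).
B3 up a minor third → D4 (3 semitones).

D4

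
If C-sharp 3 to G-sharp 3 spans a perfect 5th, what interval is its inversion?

perfect 4th

Interval numbers invert to sum to nine: 5 + 4 = 9, so a fifth inverts to a fourth.
And perfect stays perfect under inversion, so we get a perfect fourth.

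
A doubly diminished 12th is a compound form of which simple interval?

doubly diminished fifth

Each octave removed subtracts seven from the number: 12 − 7 = 5.
That makes a doubly diminished twelfth a compound doubly diminished fifth — an octave plus a doubly diminished fifth.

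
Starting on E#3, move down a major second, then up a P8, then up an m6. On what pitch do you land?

B4

E#3 down a major second → D#3 (2 semitones).
Up a perfect octave from D#3: D#4 (12 semitones up).
Up a minor sixth from D#4: B4 (8 semitones up).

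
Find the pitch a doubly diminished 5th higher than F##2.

Five letter names up from F: C.
A doubly diminished fifth spans 5 semitones, so from F##2 the target pitch is C3.

C3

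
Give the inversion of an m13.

First reduce the compound minor thirteenth to its simple form, a minor sixth.
The rule of nine gives the new number: 9 − 6 = 3, so a sixth becomes a third.
Quality inverts too: minor becomes major. That makes the inversion a major third.

M3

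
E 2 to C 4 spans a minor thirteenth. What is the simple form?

Subtracting seven from the interval number removes an octave: 13 − 7 = 6.
Quality carries through unchanged, so the simple form is a minor sixth.

minor 6th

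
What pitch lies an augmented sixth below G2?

The sixth takes the letter from G down to B.
Moving 10 semitones down from G2 (the size of an augmented sixth) reaches Bbb1.

Bbb1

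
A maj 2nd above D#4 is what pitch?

E#4

The second takes the letter from D up to E.
Moving 2 semitones up from D#4 (the size of a major second) reaches E#4.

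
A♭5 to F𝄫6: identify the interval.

diminished sixth

A to F spans six letter names (A-B-C-D-E-F), so the interval is some kind of sixth.
A major sixth would be 9 semitones; Ab5 to Fbb6 is 7, two semitones narrower, so the interval is diminished.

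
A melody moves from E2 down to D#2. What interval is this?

minor second

Descending from E2 to D#2 is the same interval as ascending D#2 to E2.
D to E spans two letter names (D-E): a second.
At 1 semitone, D#2→E2 falls one short of a major second: minor.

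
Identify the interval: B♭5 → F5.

perfect 4th

Descending from Bb5 to F5 is the same interval as ascending F5 to Bb5.
F to B spans four letter names (F-G-A-B) — that makes it a fourth of some quality.
Counting semitones, F5→Bb5 is 5, which is the perfect fourth.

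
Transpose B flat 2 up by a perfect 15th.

The letter stays B (same as the start), shifted two octaves up.
A perfect fifteenth spans 24 semitones, so from Bb2 the target pitch is Bb4.

B flat 4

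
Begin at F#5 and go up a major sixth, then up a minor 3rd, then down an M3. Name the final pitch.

D6

Up a major sixth from F#5: D#6 (9 semitones up).
Up a minor third from D#6: F#6 (3 semitones up).
Down a major third from F#6: D6 (4 semitones down).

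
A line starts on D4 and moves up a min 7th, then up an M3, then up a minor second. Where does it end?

Up a minor seventh from D4: C5 (10 semitones up).
C5 up a major third → E5 (4 semitones).
Up a minor second from E5: F5 (1 semitone up).

F5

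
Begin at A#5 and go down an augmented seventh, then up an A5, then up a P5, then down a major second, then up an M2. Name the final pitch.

C#6

Down an augmented seventh from A#5: Bb4 (12 semitones down).
Bb4 up an augmented fifth → F#5 (8 semitones).
F#5 up a perfect fifth → C#6 (7 semitones).
Down a major second from C#6: B5 (2 semitones down).
B5 up a major second → C#6 (2 semitones).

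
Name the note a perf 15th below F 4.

F 2

For a fifteenth the letter name doesn't change: still F, two octaves down.
A perfect fifteenth spans 24 semitones, so from F4 the target pitch is F2.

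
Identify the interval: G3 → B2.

minor 6th

Descending from G3 to B2 is the same interval as ascending B2 to G3.
B to G spans six letter names (B-C-D-E-F-G), so the interval is some kind of sixth.
A major sixth would be 9 semitones, but B2 to G3 is 8 — one semitone narrower, making it a minor sixth.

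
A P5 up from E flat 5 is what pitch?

Five letter names up from E: B.
Moving 7 semitones up from Eb5 (the size of a perfect fifth) reaches Bb5.

B flat 5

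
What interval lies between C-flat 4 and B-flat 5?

C to B spans seven letter names (C-D-E-F-G-A-B), plus an octave — that makes it a fourteenth of some quality.
The major fourteenth spans 23 semitones, and Cb4 to Bb5 is exactly 23 semitones — so this is a major fourteenth.
(Equivalently, a compound major seventh: a major seventh plus an octave.)

major fourteenth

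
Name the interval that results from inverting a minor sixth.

M3

Interval numbers invert to sum to nine: 6 + 3 = 9, so a sixth inverts to a third.
And minor becomes major under inversion, so we get a major third.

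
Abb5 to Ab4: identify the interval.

Descending from Abb5 to Ab4 is the same interval as ascending Ab4 to Abb5.
A to A is the same letter name, plus an octave: an octave.
A perfect octave would be 12 semitones; Ab4 to Abb5 is 11, one semitone narrower, so the interval is diminished.

diminished 8th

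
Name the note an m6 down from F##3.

A##2

The sixth takes the letter from F down to A.
Moving 8 semitones down from F##3 (the size of a minor sixth) reaches A##2.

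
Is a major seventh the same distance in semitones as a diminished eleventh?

11 semitones (major seventh) vs 16 semitones (diminished eleventh): not equal.

No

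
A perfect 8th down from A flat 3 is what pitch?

A flat 2

The letter stays A (same as the start), shifted an octave down.
A perfect octave spans 12 semitones, so from Ab3 the target pitch is Ab2.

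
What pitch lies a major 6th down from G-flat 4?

The sixth takes the letter from G down to B.
A major sixth is 9 semitones; 9 semitones down from Gb4 gives Bbb3.

B-double-flat 3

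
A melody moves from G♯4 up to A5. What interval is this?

minor ninth

G to A spans two letter names (G-A), plus an octave: a ninth.
G#4 to A5 is 13 semitones, a half step short of the major ninth (14), so this is minor.
(Equivalently, a compound minor second: a minor second plus an octave.)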